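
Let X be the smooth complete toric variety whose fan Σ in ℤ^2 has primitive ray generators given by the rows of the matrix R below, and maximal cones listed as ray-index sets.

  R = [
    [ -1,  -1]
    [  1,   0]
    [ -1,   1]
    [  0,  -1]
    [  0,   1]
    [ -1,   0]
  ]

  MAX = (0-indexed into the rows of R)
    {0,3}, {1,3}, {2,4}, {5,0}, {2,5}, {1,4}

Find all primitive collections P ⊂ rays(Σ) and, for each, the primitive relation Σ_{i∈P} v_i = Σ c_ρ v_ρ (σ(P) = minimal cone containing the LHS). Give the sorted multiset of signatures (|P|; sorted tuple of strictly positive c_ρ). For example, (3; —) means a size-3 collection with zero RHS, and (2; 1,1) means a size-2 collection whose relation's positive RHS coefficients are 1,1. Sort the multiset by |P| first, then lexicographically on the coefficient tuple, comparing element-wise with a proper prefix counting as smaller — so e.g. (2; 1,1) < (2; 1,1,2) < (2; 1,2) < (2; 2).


9 collections generate NE(X_Σ); each relation:

  {1,5}:  v_{1} + v_{5} = 0 ; sig = (2; —)
  {3,4}:  v_{3} + v_{4} = 0 ; sig = (2; —)
  {0,1}:  v_{0} + v_{1} = v_{3} ; sig = (2; 1)
  {0,4}:  v_{0} + v_{4} = v_{5} ; sig = (2; 1)
  {1,2}:  v_{1} + v_{2} = v_{4} ; sig = (2; 1)
  {2,3}:  v_{2} + v_{3} = v_{5} ; sig = (2; 1)
  {3,5}:  v_{3} + v_{5} = v_{0} ; sig = (2; 1)
  {4,5}:  v_{4} + v_{5} = v_{2} ; sig = (2; 1)
  {0,2}:  v_{0} + v_{2} = 2·v_{5} ; sig = (2; 2)

Signatures (|P|; sorted positive RHS coefficients), sorted:
[(2; —), (2; —), (2; 1), (2; 1), (2; 1), (2; 1), (2; 1), (2; 1), (2; 2)]


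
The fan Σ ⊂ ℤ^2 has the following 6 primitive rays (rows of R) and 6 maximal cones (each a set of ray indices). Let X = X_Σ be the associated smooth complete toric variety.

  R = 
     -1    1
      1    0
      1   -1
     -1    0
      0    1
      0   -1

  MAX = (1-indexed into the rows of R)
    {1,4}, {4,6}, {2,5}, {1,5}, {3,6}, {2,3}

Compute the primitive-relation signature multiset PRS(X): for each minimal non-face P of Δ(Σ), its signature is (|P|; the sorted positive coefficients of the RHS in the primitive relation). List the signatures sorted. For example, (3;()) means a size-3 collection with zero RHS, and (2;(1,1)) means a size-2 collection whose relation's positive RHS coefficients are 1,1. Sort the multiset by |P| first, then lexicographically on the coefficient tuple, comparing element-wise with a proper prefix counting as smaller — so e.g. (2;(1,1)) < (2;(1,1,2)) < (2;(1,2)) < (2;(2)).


The 9 primitive collections of Σ (r=6, n=2):

  P = {1,3}:  v_{1} + v_{3} = 0  ⟹  sig = (2;())
  P = {2,4}:  v_{2} + v_{4} = 0  ⟹  sig = (2;())
  P = {5,6}:  v_{5} + v_{6} = 0  ⟹  sig = (2;())
  P = {1,2}:  v_{1} + v_{2} = v_{5}  ⟹  sig = (2;(1))
  P = {1,6}:  v_{1} + v_{6} = v_{4}  ⟹  sig = (2;(1))
  P = {2,6}:  v_{2} + v_{6} = v_{3}  ⟹  sig = (2;(1))
  P = {3,4}:  v_{3} + v_{4} = v_{6}  ⟹  sig = (2;(1))
  P = {3,5}:  v_{3} + v_{5} = v_{2}  ⟹  sig = (2;(1))
  P = {4,5}:  v_{4} + v_{5} = v_{1}  ⟹  sig = (2;(1))

Hence PRS(X_Σ) =
{ (2;()) ×3,  (2;(1)) ×6 }


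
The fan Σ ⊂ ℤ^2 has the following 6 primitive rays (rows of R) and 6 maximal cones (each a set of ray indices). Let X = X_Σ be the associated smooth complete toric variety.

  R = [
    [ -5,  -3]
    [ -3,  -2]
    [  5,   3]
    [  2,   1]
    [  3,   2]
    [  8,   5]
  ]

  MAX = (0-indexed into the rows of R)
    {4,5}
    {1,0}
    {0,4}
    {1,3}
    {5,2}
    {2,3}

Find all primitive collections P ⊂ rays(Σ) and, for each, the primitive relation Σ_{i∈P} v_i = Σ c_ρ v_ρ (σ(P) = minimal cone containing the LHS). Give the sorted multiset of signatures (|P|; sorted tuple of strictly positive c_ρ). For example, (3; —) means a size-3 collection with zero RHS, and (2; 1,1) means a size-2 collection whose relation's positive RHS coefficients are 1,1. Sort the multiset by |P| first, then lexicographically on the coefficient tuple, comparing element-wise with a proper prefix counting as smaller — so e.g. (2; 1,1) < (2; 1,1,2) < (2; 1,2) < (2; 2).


Σ has 9 primitive collections:

  P={0,2}:  v_{0} + v_{2} = 0 ; sig = (2; —)
  P={1,4}:  v_{1} + v_{4} = 0 ; sig = (2; —)
  P={0,3}:  v_{0} + v_{3} = v_{1} ; sig = (2; 1)
  P={0,5}:  v_{0} + v_{5} = v_{4} ; sig = (2; 1)
  P={1,2}:  v_{1} + v_{2} = v_{3} ; sig = (2; 1)
  P={1,5}:  v_{1} + v_{5} = v_{2} ; sig = (2; 1)
  P={2,4}:  v_{2} + v_{4} = v_{5} ; sig = (2; 1)
  P={3,4}:  v_{3} + v_{4} = v_{2} ; sig = (2; 1)
  P={3,5}:  v_{3} + v_{5} = 2·v_{2} ; sig = (2; 2)

Sorted signature multiset PRS(X):
[(2; —), (2; —), (2; 1), (2; 1), (2; 1), (2; 1), (2; 1), (2; 1), (2; 2)]


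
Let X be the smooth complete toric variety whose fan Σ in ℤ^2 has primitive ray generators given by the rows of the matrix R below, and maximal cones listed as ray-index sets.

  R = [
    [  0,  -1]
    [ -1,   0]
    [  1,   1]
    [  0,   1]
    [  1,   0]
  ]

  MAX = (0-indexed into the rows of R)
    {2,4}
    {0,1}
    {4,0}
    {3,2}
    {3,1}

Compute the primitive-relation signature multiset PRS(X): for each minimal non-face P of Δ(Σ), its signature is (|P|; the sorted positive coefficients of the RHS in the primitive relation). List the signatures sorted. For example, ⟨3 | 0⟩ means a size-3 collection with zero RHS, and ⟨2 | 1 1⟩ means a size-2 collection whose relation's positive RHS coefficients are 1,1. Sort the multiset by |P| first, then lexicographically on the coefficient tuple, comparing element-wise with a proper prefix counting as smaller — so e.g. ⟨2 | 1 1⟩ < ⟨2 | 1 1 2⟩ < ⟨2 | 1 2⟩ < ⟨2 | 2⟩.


5 collections generate NE(X_Σ); each relation:

  • {0,3}:  v_{0} + v_{3} = 0 ; sig = ⟨2 | 0⟩
  • {1,4}:  v_{1} + v_{4} = 0 ; sig = ⟨2 | 0⟩
  • {0,2}:  v_{0} + v_{2} = v_{4} ; sig = ⟨2 | 1⟩
  • {1,2}:  v_{1} + v_{2} = v_{3} ; sig = ⟨2 | 1⟩
  • {3,4}:  v_{3} + v_{4} = v_{2} ; sig = ⟨2 | 1⟩

Sorted signature multiset PRS(X):
    |P|=2: 5 collections, coeffs (), (), (1), (1), (1)


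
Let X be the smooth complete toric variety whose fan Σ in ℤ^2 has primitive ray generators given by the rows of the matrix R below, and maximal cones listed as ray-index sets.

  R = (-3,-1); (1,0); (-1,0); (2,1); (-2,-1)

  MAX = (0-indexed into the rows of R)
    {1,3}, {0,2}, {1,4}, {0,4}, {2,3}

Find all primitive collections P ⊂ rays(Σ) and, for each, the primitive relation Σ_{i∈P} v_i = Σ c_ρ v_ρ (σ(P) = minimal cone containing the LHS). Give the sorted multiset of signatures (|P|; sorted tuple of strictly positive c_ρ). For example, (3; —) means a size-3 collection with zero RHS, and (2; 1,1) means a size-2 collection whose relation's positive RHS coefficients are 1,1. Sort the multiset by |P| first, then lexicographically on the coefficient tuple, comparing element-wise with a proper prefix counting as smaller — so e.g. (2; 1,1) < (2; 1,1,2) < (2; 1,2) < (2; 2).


|primitive collections| = 5. Relations:

  • {1,2}:  v_{1} + v_{2} = 0  ⟹  sig = (2; —)
  • {3,4}:  v_{3} + v_{4} = 0  ⟹  sig = (2; —)
  • {0,1}:  v_{0} + v_{1} = v_{4}  ⟹  sig = (2; 1)
  • {0,3}:  v_{0} + v_{3} = v_{2}  ⟹  sig = (2; 1)
  • {2,4}:  v_{2} + v_{4} = v_{0}  ⟹  sig = (2; 1)

Signatures (|P|; sorted positive RHS coefficients), sorted:
    |P|=2: 5 collections, coeffs (), (), (1), (1), (1)


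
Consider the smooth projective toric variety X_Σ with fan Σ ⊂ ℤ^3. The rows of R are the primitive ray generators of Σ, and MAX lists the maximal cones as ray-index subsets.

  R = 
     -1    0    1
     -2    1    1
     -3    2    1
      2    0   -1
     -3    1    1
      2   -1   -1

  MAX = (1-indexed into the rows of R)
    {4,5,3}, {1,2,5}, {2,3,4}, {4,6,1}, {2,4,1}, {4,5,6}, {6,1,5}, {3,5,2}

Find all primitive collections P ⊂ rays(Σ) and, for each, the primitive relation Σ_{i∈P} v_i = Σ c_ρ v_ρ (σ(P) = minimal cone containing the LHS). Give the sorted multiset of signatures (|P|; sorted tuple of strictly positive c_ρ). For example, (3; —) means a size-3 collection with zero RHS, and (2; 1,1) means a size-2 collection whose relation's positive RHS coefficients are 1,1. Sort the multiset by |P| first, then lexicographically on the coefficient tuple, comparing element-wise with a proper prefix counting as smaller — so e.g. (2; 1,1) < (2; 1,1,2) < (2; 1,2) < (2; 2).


Δ(Σ) — 6 vertices, 5 min non-faces:

  P={2,6}:  v_{2} + v_{6} = 0  →  sig = (2; —)
  P={3,6}:  v_{3} + v_{6} = v_{4} + v_{5}  →  sig = (2; 1,1)
  P={1,3}:  v_{1} + v_{3} = 2·v_{2}  →  sig = (2; 2)
  P={1,4,5}:  v_{1} + v_{4} + v_{5} = v_{2}  →  sig = (3; 1)
  P={2,4,5}:  v_{2} + v_{4} + v_{5} = v_{3}  →  sig = (3; 1)

Sorted signature multiset PRS(X):
    |P|=2: 3 collections, coeffs (), (1,1), (2)
    |P|=3: 2 collections, coeffs (1), (1)


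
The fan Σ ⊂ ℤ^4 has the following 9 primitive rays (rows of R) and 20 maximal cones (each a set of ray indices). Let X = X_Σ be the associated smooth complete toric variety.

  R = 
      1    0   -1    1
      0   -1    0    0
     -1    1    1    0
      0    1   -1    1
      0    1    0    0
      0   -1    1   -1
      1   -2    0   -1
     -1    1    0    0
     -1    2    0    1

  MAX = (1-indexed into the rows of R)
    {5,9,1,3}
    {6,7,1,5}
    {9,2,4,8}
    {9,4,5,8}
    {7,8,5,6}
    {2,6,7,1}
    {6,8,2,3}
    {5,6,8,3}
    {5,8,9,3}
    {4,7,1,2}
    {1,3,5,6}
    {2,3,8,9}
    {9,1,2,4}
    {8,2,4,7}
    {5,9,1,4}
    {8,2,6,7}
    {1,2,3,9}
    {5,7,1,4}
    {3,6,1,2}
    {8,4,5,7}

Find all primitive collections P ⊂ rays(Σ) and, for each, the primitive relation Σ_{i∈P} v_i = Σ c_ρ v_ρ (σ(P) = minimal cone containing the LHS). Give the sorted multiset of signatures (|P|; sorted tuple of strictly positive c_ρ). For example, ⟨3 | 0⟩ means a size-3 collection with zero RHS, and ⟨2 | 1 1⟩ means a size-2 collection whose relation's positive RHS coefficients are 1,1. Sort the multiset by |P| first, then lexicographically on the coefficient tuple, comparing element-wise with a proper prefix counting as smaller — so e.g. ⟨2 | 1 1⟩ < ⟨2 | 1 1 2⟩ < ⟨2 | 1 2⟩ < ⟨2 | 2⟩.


Δ(Σ) — 9 vertices, 7 min non-faces:

  • {2,5}:  v_{2} + v_{5} = 0  so sig = ⟨2 | 0⟩
  • {4,6}:  v_{4} + v_{6} = 0  so sig = ⟨2 | 0⟩
  • {7,9}:  v_{7} + v_{9} = 0  so sig = ⟨2 | 0⟩
  • {1,8}:  v_{1} + v_{8} = v_{4}  so sig = ⟨2 | 1⟩
  • {3,4}:  v_{3} + v_{4} = v_{9}  so sig = ⟨2 | 1⟩
  • {3,7}:  v_{3} + v_{7} = v_{6}  so sig = ⟨2 | 1⟩
  • {6,9}:  v_{6} + v_{9} = v_{3}  so sig = ⟨2 | 1⟩

so the primitive-relation signature multiset is
{ ⟨2 | 0⟩ ×3,  ⟨2 | 1⟩ ×4 }


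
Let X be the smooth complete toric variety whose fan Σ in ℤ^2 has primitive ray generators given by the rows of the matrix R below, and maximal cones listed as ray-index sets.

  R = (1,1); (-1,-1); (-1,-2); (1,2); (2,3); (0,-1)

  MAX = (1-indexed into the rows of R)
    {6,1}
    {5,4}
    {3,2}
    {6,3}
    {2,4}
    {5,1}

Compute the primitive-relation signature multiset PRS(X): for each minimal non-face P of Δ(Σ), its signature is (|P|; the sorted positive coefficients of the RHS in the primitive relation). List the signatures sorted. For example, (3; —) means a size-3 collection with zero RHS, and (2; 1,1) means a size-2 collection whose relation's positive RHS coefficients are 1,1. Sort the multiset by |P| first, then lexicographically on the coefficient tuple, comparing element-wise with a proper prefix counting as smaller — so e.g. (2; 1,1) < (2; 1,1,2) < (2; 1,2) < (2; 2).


Minimal non-faces — 9 found among 6 rays, 6 max cones:

  • {1,2}:  v_{1} + v_{2} = 0  so sig = (2; —)
  • {3,4}:  v_{3} + v_{4} = 0  so sig = (2; —)
  • {1,3}:  v_{1} + v_{3} = v_{6}  so sig = (2; 1)
  • {1,4}:  v_{1} + v_{4} = v_{5}  so sig = (2; 1)
  • {2,5}:  v_{2} + v_{5} = v_{4}  so sig = (2; 1)
  • {2,6}:  v_{2} + v_{6} = v_{3}  so sig = (2; 1)
  • {3,5}:  v_{3} + v_{5} = v_{1}  so sig = (2; 1)
  • {4,6}:  v_{4} + v_{6} = v_{1}  so sig = (2; 1)
  • {5,6}:  v_{5} + v_{6} = 2·v_{1}  so sig = (2; 2)

Hence PRS(X_Σ) =
[(2; —), (2; —), (2; 1), (2; 1), (2; 1), (2; 1), (2; 1), (2; 1), (2; 2)]


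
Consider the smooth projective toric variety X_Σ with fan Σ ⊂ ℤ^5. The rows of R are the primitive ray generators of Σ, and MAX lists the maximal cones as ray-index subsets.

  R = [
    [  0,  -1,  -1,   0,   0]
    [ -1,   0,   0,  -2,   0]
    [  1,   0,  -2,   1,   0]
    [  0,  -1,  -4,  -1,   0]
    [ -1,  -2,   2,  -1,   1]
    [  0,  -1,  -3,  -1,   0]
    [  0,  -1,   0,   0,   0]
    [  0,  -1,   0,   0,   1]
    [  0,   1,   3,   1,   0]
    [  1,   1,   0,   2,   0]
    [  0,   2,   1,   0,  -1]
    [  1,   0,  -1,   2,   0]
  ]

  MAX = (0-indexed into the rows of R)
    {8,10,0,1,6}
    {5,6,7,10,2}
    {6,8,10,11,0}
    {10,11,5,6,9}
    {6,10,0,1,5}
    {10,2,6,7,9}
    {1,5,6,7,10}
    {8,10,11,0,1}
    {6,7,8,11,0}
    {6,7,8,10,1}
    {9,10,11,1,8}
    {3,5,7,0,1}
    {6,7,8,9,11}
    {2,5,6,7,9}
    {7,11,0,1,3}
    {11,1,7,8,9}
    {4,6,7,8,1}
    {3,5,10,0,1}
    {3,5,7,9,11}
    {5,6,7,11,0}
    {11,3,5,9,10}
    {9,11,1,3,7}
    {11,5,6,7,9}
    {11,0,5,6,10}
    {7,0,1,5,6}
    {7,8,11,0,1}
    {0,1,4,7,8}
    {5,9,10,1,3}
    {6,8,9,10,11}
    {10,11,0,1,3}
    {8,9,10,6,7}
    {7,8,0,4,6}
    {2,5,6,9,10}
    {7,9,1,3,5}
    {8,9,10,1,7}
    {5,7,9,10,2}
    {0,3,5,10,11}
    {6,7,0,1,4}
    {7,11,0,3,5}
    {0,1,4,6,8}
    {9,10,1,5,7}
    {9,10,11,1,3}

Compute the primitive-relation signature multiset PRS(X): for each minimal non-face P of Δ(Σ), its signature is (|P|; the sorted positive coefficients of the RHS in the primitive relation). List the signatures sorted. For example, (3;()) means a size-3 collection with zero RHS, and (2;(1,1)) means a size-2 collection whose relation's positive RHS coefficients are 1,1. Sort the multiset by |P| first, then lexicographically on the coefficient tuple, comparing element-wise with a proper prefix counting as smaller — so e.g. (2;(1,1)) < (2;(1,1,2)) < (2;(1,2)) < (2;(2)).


Minimal non-faces — 23 found among 12 rays, 42 max cones:

  {5,8}:  v_{5} + v_{8} = 0 ; sig = (2;())
  {0,9}:  v_{0} + v_{9} = v_{11} ; sig = (2;(1))
  {2,4}:  v_{2} + v_{4} = v_{6} + v_{7} ; sig = (2;(1,1))
  {3,6}:  v_{3} + v_{6} = v_{0} + v_{5} ; sig = (2;(1,1))
  {3,8}:  v_{3} + v_{8} = v_{1} + v_{11} ; sig = (2;(1,1))
  {0,2}:  v_{0} + v_{2} = v_{5} + v_{6} + v_{9} ; sig = (2;(1,1,1))
  {1,2}:  v_{1} + v_{2} = v_{5} + v_{7} + v_{10} ; sig = (2;(1,1,1))
  {4,9}:  v_{4} + v_{9} = v_{0} + v_{7} + v_{8} ; sig = (2;(1,1,1))
  {4,10}:  v_{4} + v_{10} = v_{1} + v_{6} + v_{8} ; sig = (2;(1,1,1))
  {2,8}:  v_{2} + v_{8} = v_{6} + v_{7} + v_{9} + v_{10} ; sig = (2;(1,1,1,1))
  {4,5}:  v_{4} + v_{5} = v_{0} + v_{1} + v_{6} + v_{7} ; sig = (2;(1,1,1,1))
  {2,11}:  v_{2} + v_{11} = v_{5} + v_{6} + 2·v_{9} ; sig = (2;(1,1,2))
  {3,4}:  v_{3} + v_{4} = 2·v_{0} + v_{1} + v_{7} ; sig = (2;(1,1,2))
  {4,11}:  v_{4} + v_{11} = 2·v_{0} + v_{7} + v_{8} ; sig = (2;(1,1,2))
  {2,3}:  v_{2} + v_{3} = 2·v_{5} + v_{9} ; sig = (2;(1,2))
  {0,7,10}:  v_{0} + v_{7} + v_{10} = 0 ; sig = (3;())
  {1,6,9}:  v_{1} + v_{6} + v_{9} = 0 ; sig = (3;())
  {1,5,11}:  v_{1} + v_{5} + v_{11} = v_{3} ; sig = (3;(1))
  {1,6,11}:  v_{1} + v_{6} + v_{11} = v_{0} ; sig = (3;(1))
  {7,10,11}:  v_{7} + v_{10} + v_{11} = v_{9} ; sig = (3;(1))
  {3,7,10}:  v_{3} + v_{7} + v_{10} = v_{1} + v_{5} + v_{9} ; sig = (3;(1,1,1))
  {0,1,6,7,8}:  v_{0} + v_{1} + v_{6} + v_{7} + v_{8} = v_{4} ; sig = (5;(1))
  {5,6,7,9,10}:  v_{5} + v_{6} + v_{7} + v_{9} + v_{10} = v_{2} ; sig = (5;(1))

Signatures (|P|; sorted positive RHS coefficients), sorted:
    |P|=2: 15 collections, coeffs (), (1), (1,1), (1,1), (1,1), (1,1,1), (1,1,1), (1,1,1), (1,1,1), (1,1,1,1), (1,1,1,1), (1,1,2), (1,1,2), (1,1,2), (1,2)
    |P|=3: 6 collections, coeffs (), (), (1), (1), (1), (1,1,1)
    |P|=5: 2 collections, coeffs (1), (1)


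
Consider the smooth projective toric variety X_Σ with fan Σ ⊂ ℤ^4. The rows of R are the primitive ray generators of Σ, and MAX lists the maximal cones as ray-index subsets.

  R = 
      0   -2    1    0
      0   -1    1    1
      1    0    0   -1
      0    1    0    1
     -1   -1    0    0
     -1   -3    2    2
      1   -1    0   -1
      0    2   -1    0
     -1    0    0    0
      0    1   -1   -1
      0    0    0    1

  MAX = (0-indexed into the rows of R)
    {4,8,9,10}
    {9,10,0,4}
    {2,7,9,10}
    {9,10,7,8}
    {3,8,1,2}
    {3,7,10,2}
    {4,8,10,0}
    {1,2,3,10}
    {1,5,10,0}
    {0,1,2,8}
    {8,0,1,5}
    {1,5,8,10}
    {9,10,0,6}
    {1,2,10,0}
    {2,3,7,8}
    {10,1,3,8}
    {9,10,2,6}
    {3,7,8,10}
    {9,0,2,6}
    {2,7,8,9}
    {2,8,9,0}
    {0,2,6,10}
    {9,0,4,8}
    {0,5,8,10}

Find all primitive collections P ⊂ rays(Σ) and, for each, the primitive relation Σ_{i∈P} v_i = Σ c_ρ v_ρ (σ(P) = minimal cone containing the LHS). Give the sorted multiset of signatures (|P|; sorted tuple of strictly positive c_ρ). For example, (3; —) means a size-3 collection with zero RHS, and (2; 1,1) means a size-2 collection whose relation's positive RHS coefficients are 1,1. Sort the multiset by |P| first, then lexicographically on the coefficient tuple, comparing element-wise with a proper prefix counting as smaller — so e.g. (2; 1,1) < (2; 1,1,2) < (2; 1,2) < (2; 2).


Δ(Σ) — 11 vertices, 24 min non-faces:

  {0,7}:  v_{0} + v_{7} = 0 ; sig = (2; —)
  {1,9}:  v_{1} + v_{9} = 0 ; sig = (2; —)
  {0,3}:  v_{0} + v_{3} = v_{1} ; sig = (2; 1)
  {1,7}:  v_{1} + v_{7} = v_{3} ; sig = (2; 1)
  {3,9}:  v_{3} + v_{9} = v_{7} ; sig = (2; 1)
  {2,4}:  v_{2} + v_{4} = v_{0} + v_{9} ; sig = (2; 1,1)
  {2,5}:  v_{2} + v_{5} = v_{0} + v_{1} ; sig = (2; 1,1)
  {3,4}:  v_{3} + v_{4} = v_{8} + v_{10} ; sig = (2; 1,1)
  {3,6}:  v_{3} + v_{6} = v_{2} + v_{10} ; sig = (2; 1,1)
  {6,8}:  v_{6} + v_{8} = v_{0} + v_{9} ; sig = (2; 1,1)
  {1,4}:  v_{1} + v_{4} = v_{0} + v_{8} + v_{10} ; sig = (2; 1,1,1)
  {1,6}:  v_{1} + v_{6} = v_{0} + v_{2} + v_{10} ; sig = (2; 1,1,1)
  {4,7}:  v_{4} + v_{7} = v_{8} + v_{9} + v_{10} ; sig = (2; 1,1,1)
  {5,7}:  v_{5} + v_{7} = v_{1} + v_{8} + v_{10} ; sig = (2; 1,1,1)
  {5,9}:  v_{5} + v_{9} = v_{0} + v_{8} + v_{10} ; sig = (2; 1,1,1)
  {6,7}:  v_{6} + v_{7} = v_{2} + v_{9} + v_{10} ; sig = (2; 1,1,1)
  {3,5}:  v_{3} + v_{5} = 2·v_{1} + v_{8} + v_{10} ; sig = (2; 1,1,2)
  {5,6}:  v_{5} + v_{6} = 2·v_{0} + v_{10} ; sig = (2; 1,2)
  {4,6}:  v_{4} + v_{6} = 2·v_{0} + 2·v_{9} + v_{10} ; sig = (2; 1,2,2)
  {4,5}:  v_{4} + v_{5} = 2·v_{0} + 2·v_{8} + 2·v_{10} ; sig = (2; 2,2,2)
  {2,8,10}:  v_{2} + v_{8} + v_{10} = 0 ; sig = (3; —)
  {0,1,8,10}:  v_{0} + v_{1} + v_{8} + v_{10} = v_{5} ; sig = (4; 1)
  {0,2,9,10}:  v_{0} + v_{2} + v_{9} + v_{10} = v_{6} ; sig = (4; 1)
  {0,8,9,10}:  v_{0} + v_{8} + v_{9} + v_{10} = v_{4} ; sig = (4; 1)

Sorted signature multiset PRS(X):
    |P|=2: 20 collections, coeffs (), (), (1), (1), (1), (1,1), (1,1), (1,1), (1,1), (1,1), (1,1,1), (1,1,1), (1,1,1), (1,1,1), (1,1,1), (1,1,1), (1,1,2), (1,2), (1,2,2), (2,2,2)
    |P|=3: 1 collection, coeffs ()
    |P|=4: 3 collections, coeffs (1), (1), (1)


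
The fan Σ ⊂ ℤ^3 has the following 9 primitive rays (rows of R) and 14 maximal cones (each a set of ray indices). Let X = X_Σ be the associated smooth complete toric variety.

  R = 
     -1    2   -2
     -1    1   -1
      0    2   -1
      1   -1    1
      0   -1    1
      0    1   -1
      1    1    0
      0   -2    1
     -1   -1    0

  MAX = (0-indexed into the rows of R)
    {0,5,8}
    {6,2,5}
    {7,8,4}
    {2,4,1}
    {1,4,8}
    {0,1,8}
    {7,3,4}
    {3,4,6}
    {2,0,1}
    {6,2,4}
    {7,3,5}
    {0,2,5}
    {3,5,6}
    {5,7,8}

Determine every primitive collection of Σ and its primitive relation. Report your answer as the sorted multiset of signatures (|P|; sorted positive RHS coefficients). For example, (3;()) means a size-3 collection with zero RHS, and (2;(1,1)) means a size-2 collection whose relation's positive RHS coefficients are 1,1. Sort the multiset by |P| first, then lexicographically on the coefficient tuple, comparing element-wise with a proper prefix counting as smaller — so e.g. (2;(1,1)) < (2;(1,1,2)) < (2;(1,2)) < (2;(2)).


The 15 primitive collections of Σ (r=9, n=3):

  • {1,3}:  v_{1} + v_{3} = 0 — sig = (2;())
  • {2,7}:  v_{2} + v_{7} = 0 — sig = (2;())
  • {4,5}:  v_{4} + v_{5} = 0 — sig = (2;())
  • {6,8}:  v_{6} + v_{8} = 0 — sig = (2;())
  • {0,3}:  v_{0} + v_{3} = v_{5} — sig = (2;(1))
  • {0,4}:  v_{0} + v_{4} = v_{1} — sig = (2;(1))
  • {1,5}:  v_{1} + v_{5} = v_{0} — sig = (2;(1))
  • {1,6}:  v_{1} + v_{6} = v_{2} — sig = (2;(1))
  • {1,7}:  v_{1} + v_{7} = v_{8} — sig = (2;(1))
  • {2,3}:  v_{2} + v_{3} = v_{6} — sig = (2;(1))
  • {2,8}:  v_{2} + v_{8} = v_{1} — sig = (2;(1))
  • {3,8}:  v_{3} + v_{8} = v_{7} — sig = (2;(1))
  • {6,7}:  v_{6} + v_{7} = v_{3} — sig = (2;(1))
  • {0,6}:  v_{0} + v_{6} = v_{2} + v_{5} — sig = (2;(1,1))
  • {0,7}:  v_{0} + v_{7} = v_{5} + v_{8} — sig = (2;(1,1))

Hence PRS(X_Σ) =
    (2;())
    (2;())
    (2;())
    (2;())
    (2;(1))
    (2;(1))
    (2;(1))
    (2;(1))
    (2;(1))
    (2;(1))
    (2;(1))
    (2;(1))
    (2;(1))
    (2;(1,1))
    (2;(1,1))


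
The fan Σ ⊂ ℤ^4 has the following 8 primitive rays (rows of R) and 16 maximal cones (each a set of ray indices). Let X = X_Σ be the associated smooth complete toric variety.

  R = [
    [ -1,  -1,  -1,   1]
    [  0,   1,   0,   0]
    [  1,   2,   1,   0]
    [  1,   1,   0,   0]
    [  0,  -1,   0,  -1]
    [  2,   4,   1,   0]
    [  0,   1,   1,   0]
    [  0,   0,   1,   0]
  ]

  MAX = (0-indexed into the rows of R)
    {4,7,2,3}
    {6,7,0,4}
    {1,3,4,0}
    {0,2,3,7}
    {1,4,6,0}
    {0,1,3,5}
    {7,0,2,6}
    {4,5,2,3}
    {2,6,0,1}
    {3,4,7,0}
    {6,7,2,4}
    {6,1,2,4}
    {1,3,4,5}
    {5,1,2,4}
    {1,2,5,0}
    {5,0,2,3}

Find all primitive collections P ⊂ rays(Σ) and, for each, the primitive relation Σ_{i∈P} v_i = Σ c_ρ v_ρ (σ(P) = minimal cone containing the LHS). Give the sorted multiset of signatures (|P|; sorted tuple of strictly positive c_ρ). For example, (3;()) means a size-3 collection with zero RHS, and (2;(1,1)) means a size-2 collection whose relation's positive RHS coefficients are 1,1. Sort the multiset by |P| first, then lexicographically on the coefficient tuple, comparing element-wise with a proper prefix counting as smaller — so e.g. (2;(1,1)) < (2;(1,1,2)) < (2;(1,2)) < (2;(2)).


The 7 primitive collections of Σ (r=8, n=4):

  P = {1,7}:  v_{1} + v_{7} = v_{6}  so sig = (2;(1))
  P = {3,6}:  v_{3} + v_{6} = v_{2}  so sig = (2;(1))
  P = {5,6}:  v_{5} + v_{6} = v_{1} + 2·v_{2}  so sig = (2;(1,2))
  P = {5,7}:  v_{5} + v_{7} = 2·v_{2}  so sig = (2;(2))
  P = {0,2,4}:  v_{0} + v_{2} + v_{4} = 0  so sig = (3;())
  P = {1,2,3}:  v_{1} + v_{2} + v_{3} = v_{5}  so sig = (3;(1))
  P = {0,4,5}:  v_{0} + v_{4} + v_{5} = v_{1} + v_{3}  so sig = (3;(1,1))

Hence PRS(X_Σ) =
    |P|=2: 4 collections, coeffs (1), (1), (1,2), (2)
    |P|=3: 3 collections, coeffs (), (1), (1,1)


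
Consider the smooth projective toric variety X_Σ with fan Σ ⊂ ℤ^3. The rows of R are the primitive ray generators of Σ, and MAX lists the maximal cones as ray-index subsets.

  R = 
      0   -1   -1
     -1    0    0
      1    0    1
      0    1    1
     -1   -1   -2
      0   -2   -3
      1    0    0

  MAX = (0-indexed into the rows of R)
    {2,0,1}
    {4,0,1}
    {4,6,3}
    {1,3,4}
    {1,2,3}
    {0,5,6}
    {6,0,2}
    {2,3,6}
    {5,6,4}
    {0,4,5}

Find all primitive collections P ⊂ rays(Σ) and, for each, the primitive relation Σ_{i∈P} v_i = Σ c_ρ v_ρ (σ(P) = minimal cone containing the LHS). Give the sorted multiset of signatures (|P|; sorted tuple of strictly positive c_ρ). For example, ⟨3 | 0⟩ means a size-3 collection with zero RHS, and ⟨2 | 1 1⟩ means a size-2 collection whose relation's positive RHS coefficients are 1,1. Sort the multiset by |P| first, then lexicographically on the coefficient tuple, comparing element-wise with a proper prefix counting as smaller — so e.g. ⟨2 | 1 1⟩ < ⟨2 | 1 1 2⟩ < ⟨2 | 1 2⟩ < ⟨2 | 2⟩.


Σ has 7 primitive collections:

  {0,3}:  v_{0} + v_{3} = 0  ⟹  sig = ⟨2 | 0⟩
  {1,6}:  v_{1} + v_{6} = 0  ⟹  sig = ⟨2 | 0⟩
  {2,4}:  v_{2} + v_{4} = v_{0}  ⟹  sig = ⟨2 | 1⟩
  {1,5}:  v_{1} + v_{5} = v_{0} + v_{4}  ⟹  sig = ⟨2 | 1 1⟩
  {3,5}:  v_{3} + v_{5} = v_{4} + v_{6}  ⟹  sig = ⟨2 | 1 1⟩
  {2,5}:  v_{2} + v_{5} = 2·v_{0} + v_{6}  ⟹  sig = ⟨2 | 1 2⟩
  {0,4,6}:  v_{0} + v_{4} + v_{6} = v_{5}  ⟹  sig = ⟨3 | 1⟩

Sorted signature multiset PRS(X):
    ⟨2 | 0⟩
    ⟨2 | 0⟩
    ⟨2 | 1⟩
    ⟨2 | 1 1⟩
    ⟨2 | 1 1⟩
    ⟨2 | 1 2⟩
    ⟨3 | 1⟩


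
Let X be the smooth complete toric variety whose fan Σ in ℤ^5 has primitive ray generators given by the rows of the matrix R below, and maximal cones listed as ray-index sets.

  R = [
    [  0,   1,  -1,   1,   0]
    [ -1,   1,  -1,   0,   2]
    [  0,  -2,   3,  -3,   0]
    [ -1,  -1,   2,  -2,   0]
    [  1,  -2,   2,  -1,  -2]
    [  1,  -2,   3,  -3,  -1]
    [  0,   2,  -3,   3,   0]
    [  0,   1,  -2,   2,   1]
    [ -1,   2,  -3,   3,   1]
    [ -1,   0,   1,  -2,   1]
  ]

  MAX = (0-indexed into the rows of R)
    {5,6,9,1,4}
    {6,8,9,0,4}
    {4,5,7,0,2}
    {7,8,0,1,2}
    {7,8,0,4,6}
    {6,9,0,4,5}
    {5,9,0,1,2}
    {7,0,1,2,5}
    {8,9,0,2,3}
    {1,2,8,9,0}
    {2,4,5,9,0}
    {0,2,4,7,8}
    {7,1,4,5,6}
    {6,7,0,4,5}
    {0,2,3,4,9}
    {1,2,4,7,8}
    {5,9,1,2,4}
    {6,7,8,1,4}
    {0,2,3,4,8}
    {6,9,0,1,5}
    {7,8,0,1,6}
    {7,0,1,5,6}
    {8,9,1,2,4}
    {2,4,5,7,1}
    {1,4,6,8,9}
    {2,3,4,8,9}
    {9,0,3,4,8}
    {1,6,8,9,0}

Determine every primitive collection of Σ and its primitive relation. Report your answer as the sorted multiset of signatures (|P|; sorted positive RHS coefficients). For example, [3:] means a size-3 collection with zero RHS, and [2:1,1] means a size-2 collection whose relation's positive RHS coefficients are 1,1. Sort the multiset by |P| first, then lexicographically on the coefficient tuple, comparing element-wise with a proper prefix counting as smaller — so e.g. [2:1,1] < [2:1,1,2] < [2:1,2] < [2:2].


Minimal non-faces — 9 found among 10 rays, 28 max cones:

  {2,6}:  v_{2} + v_{6} = 0 — sig = [2:]
  {5,8}:  v_{5} + v_{8} = 0 — sig = [2:]
  {7,9}:  v_{7} + v_{9} = v_{1} — sig = [2:1]
  {3,7}:  v_{3} + v_{7} = v_{2} + v_{8} — sig = [2:1,1]
  {1,3}:  v_{1} + v_{3} = v_{2} + v_{8} + v_{9} — sig = [2:1,1,1]
  {3,5}:  v_{3} + v_{5} = v_{0} + v_{2} + v_{4} + v_{9} — sig = [2:1,1,1,1]
  {3,6}:  v_{3} + v_{6} = v_{0} + v_{4} + v_{8} + v_{9} — sig = [2:1,1,1,1]
  {0,1,4}:  v_{0} + v_{1} + v_{4} = 0 — sig = [3:]
  {0,2,4,8,9}:  v_{0} + v_{2} + v_{4} + v_{8} + v_{9} = v_{3} — sig = [5:1]

Signatures (|P|; sorted positive RHS coefficients), sorted:
[[2:], [2:], [2:1], [2:1,1], [2:1,1,1], [2:1,1,1,1], [2:1,1,1,1], [3:], [5:1]]


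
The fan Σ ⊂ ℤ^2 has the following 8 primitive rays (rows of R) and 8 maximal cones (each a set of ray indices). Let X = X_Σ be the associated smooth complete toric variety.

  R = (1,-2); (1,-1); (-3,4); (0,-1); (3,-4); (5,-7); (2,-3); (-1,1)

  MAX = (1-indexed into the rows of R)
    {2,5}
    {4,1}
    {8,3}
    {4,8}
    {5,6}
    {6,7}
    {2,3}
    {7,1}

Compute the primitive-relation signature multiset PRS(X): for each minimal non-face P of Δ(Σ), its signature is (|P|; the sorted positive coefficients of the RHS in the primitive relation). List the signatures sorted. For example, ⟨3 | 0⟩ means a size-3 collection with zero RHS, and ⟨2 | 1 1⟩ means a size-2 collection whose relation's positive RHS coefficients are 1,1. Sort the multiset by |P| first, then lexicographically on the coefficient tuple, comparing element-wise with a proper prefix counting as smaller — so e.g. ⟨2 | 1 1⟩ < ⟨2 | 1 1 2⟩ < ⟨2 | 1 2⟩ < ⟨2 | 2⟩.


Minimal non-faces — 20 found among 8 rays, 8 max cones:

  P={2,8}:  v_{2} + v_{8} = 0 ; sig = ⟨2 | 0⟩
  P={3,5}:  v_{3} + v_{5} = 0 ; sig = ⟨2 | 0⟩
  P={1,2}:  v_{1} + v_{2} = v_{7} ; sig = ⟨2 | 1⟩
  P={1,8}:  v_{1} + v_{8} = v_{4} ; sig = ⟨2 | 1⟩
  P={2,4}:  v_{2} + v_{4} = v_{1} ; sig = ⟨2 | 1⟩
  P={2,7}:  v_{2} + v_{7} = v_{5} ; sig = ⟨2 | 1⟩
  P={3,6}:  v_{3} + v_{6} = v_{7} ; sig = ⟨2 | 1⟩
  P={3,7}:  v_{3} + v_{7} = v_{8} ; sig = ⟨2 | 1⟩
  P={5,7}:  v_{5} + v_{7} = v_{6} ; sig = ⟨2 | 1⟩
  P={5,8}:  v_{5} + v_{8} = v_{7} ; sig = ⟨2 | 1⟩
  P={7,8}:  v_{7} + v_{8} = v_{1} ; sig = ⟨2 | 1⟩
  P={4,5}:  v_{4} + v_{5} = v_{1} + v_{7} ; sig = ⟨2 | 1 1⟩
  P={4,6}:  v_{4} + v_{6} = v_{1} + 2·v_{7} ; sig = ⟨2 | 1 2⟩
  P={1,3}:  v_{1} + v_{3} = 2·v_{8} ; sig = ⟨2 | 2⟩
  P={1,5}:  v_{1} + v_{5} = 2·v_{7} ; sig = ⟨2 | 2⟩
  P={2,6}:  v_{2} + v_{6} = 2·v_{5} ; sig = ⟨2 | 2⟩
  P={4,7}:  v_{4} + v_{7} = 2·v_{1} ; sig = ⟨2 | 2⟩
  P={6,8}:  v_{6} + v_{8} = 2·v_{7} ; sig = ⟨2 | 2⟩
  P={1,6}:  v_{1} + v_{6} = 3·v_{7} ; sig = ⟨2 | 3⟩
  P={3,4}:  v_{3} + v_{4} = 3·v_{8} ; sig = ⟨2 | 3⟩

Sorted signature multiset PRS(X):
{ ⟨2 | 0⟩ ×2,  ⟨2 | 1⟩ ×9,  ⟨2 | 1 1⟩,  ⟨2 | 1 2⟩,  ⟨2 | 2⟩ ×5,  ⟨2 | 3⟩ ×2 }


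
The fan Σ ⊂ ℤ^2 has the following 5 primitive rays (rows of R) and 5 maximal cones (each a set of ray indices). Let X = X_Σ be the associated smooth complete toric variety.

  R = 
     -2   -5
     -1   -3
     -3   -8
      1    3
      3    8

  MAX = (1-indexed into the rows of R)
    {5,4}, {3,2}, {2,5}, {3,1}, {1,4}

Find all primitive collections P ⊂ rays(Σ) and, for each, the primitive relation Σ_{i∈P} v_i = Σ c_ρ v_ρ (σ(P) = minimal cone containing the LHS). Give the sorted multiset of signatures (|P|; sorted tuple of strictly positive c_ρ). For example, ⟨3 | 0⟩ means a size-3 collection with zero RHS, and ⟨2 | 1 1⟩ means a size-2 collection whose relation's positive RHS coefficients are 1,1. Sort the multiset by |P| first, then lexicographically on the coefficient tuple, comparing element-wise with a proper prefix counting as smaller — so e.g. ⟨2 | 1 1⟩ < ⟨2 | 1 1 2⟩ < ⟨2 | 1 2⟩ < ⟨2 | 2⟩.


Σ has 5 primitive collections:

  P={2,4}:  v_{2} + v_{4} = 0 ; sig = ⟨2 | 0⟩
  P={3,5}:  v_{3} + v_{5} = 0 ; sig = ⟨2 | 0⟩
  P={1,2}:  v_{1} + v_{2} = v_{3} ; sig = ⟨2 | 1⟩
  P={1,5}:  v_{1} + v_{5} = v_{4} ; sig = ⟨2 | 1⟩
  P={3,4}:  v_{3} + v_{4} = v_{1} ; sig = ⟨2 | 1⟩

Hence PRS(X_Σ) =
    |P|=2: 5 collections, coeffs (), (), (1), (1), (1)


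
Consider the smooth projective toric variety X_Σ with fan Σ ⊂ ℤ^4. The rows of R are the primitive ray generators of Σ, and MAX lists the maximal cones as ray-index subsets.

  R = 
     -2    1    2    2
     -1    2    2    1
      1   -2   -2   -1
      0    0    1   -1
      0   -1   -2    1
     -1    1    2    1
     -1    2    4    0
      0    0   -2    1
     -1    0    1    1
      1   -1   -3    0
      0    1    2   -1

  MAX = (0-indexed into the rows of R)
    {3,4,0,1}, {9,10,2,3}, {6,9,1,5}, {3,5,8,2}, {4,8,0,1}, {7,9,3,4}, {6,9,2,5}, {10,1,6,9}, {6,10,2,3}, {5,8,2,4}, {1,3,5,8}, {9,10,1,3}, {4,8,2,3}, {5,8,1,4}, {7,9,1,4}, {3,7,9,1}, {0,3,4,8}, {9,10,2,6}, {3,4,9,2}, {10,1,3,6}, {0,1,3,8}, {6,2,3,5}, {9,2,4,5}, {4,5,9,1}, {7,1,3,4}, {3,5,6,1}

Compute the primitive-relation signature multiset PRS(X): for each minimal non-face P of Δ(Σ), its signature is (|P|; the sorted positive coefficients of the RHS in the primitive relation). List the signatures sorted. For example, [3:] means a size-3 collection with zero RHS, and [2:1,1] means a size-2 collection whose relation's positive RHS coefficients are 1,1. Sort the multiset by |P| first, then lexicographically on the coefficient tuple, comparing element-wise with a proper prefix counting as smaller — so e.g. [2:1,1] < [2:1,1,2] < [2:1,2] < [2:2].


The 23 primitive collections of Σ (r=11, n=4):

  • {1,2}:  v_{1} + v_{2} = 0  →  sig = [2:]
  • {4,10}:  v_{4} + v_{10} = 0  →  sig = [2:]
  • {4,6}:  v_{4} + v_{6} = v_{5}  →  sig = [2:1]
  • {5,10}:  v_{5} + v_{10} = v_{6}  →  sig = [2:1]
  • {6,7}:  v_{6} + v_{7} = v_{1}  →  sig = [2:1]
  • {8,9}:  v_{8} + v_{9} = v_{4}  →  sig = [2:1]
  • {5,7}:  v_{5} + v_{7} = v_{1} + v_{4}  →  sig = [2:1,1]
  • {8,10}:  v_{8} + v_{10} = v_{3} + v_{5}  →  sig = [2:1,1]
  • {0,2}:  v_{0} + v_{2} = v_{3} + v_{4} + v_{8}  →  sig = [2:1,1,1]
  • {0,10}:  v_{0} + v_{10} = v_{1} + v_{3} + v_{8}  →  sig = [2:1,1,1]
  • {2,7}:  v_{2} + v_{7} = v_{3} + v_{4} + v_{9}  →  sig = [2:1,1,1]
  • {7,10}:  v_{7} + v_{10} = v_{1} + v_{3} + v_{9}  →  sig = [2:1,1,1]
  • {0,6}:  v_{0} + v_{6} = v_{1} + v_{3} + v_{5} + v_{8}  →  sig = [2:1,1,1,1]
  • {0,9}:  v_{0} + v_{9} = v_{1} + v_{3} + 2·v_{4}  →  sig = [2:1,1,2]
  • {7,8}:  v_{7} + v_{8} = v_{1} + v_{3} + 2·v_{4}  →  sig = [2:1,1,2]
  • {0,5}:  v_{0} + v_{5} = v_{1} + 2·v_{8}  →  sig = [2:1,2]
  • {6,8}:  v_{6} + v_{8} = v_{3} + 2·v_{5}  →  sig = [2:1,2]
  • {0,7}:  v_{0} + v_{7} = 2·v_{1} + 2·v_{3} + 3·v_{4}  →  sig = [2:2,2,3]
  • {3,5,9}:  v_{3} + v_{5} + v_{9} = 0  →  sig = [3:]
  • {3,4,5}:  v_{3} + v_{4} + v_{5} = v_{8}  →  sig = [3:1]
  • {3,6,9}:  v_{3} + v_{6} + v_{9} = v_{10}  →  sig = [3:1]
  • {1,3,4,8}:  v_{1} + v_{3} + v_{4} + v_{8} = v_{0}  →  sig = [4:1]
  • {1,3,4,9}:  v_{1} + v_{3} + v_{4} + v_{9} = v_{7}  →  sig = [4:1]

so the primitive-relation signature multiset is
[[2:], [2:], [2:1], [2:1], [2:1], [2:1], [2:1,1], [2:1,1], [2:1,1,1], [2:1,1,1], [2:1,1,1], [2:1,1,1], [2:1,1,1,1], [2:1,1,2], [2:1,1,2], [2:1,2], [2:1,2], [2:2,2,3], [3:], [3:1], [3:1], [4:1], [4:1]]


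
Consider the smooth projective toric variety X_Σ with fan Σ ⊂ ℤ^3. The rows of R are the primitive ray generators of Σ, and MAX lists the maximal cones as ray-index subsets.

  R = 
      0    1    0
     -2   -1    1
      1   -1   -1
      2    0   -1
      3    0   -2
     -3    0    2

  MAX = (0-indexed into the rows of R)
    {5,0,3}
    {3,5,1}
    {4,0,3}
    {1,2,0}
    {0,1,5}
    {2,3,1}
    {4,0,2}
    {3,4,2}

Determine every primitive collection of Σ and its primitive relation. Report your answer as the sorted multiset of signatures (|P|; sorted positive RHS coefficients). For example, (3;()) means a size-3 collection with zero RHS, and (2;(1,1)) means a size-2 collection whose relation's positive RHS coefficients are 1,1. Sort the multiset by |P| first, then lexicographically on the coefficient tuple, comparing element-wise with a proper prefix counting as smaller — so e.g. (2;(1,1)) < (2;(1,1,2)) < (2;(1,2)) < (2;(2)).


5 collections generate NE(X_Σ); each relation:

  {4,5}:  v_{4} + v_{5} = 0 — sig = (2;())
  {1,4}:  v_{1} + v_{4} = v_{2} — sig = (2;(1))
  {2,5}:  v_{2} + v_{5} = v_{1} — sig = (2;(1))
  {0,1,3}:  v_{0} + v_{1} + v_{3} = 0 — sig = (3;())
  {0,2,3}:  v_{0} + v_{2} + v_{3} = v_{4} — sig = (3;(1))

Sorted signature multiset PRS(X):
{ (2;()),  (2;(1)) ×2,  (3;()),  (3;(1)) }


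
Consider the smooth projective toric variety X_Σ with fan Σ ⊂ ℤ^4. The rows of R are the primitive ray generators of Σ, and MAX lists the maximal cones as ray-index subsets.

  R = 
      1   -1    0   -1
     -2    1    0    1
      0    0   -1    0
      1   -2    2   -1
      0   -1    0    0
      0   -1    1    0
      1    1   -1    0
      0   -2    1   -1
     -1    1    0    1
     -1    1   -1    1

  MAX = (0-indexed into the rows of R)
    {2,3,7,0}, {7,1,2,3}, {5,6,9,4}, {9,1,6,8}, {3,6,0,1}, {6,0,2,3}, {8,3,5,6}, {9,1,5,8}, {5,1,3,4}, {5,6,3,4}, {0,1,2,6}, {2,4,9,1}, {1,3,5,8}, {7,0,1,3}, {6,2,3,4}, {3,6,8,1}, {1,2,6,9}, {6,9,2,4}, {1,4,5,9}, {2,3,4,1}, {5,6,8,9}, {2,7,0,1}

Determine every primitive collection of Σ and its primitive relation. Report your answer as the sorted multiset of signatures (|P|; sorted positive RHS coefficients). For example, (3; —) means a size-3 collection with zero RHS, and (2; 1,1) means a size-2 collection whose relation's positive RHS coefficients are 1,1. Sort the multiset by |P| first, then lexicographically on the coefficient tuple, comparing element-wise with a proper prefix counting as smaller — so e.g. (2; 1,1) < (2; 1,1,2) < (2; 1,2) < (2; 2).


17 collections generate NE(X_Σ); each relation:

  • {0,8}:  v_{0} + v_{8} = 0  ⇒ sig = (2; —)
  • {0,9}:  v_{0} + v_{9} = v_{2}  ⇒ sig = (2; 1)
  • {2,5}:  v_{2} + v_{5} = v_{4}  ⇒ sig = (2; 1)
  • {2,8}:  v_{2} + v_{8} = v_{9}  ⇒ sig = (2; 1)
  • {3,9}:  v_{3} + v_{9} = v_{5}  ⇒ sig = (2; 1)
  • {6,7}:  v_{6} + v_{7} = v_{0}  ⇒ sig = (2; 1)
  • {0,5}:  v_{0} + v_{5} = v_{2} + v_{3}  ⇒ sig = (2; 1,1)
  • {4,8}:  v_{4} + v_{8} = v_{5} + v_{9}  ⇒ sig = (2; 1,1)
  • {7,8}:  v_{7} + v_{8} = v_{1} + v_{2} + v_{3}  ⇒ sig = (2; 1,1,1)
  • {7,9}:  v_{7} + v_{9} = v_{1} + 2·v_{2} + v_{3}  ⇒ sig = (2; 1,1,2)
  • {0,4}:  v_{0} + v_{4} = 2·v_{2} + v_{3}  ⇒ sig = (2; 1,2)
  • {5,7}:  v_{5} + v_{7} = v_{1} + 2·v_{2} + 2·v_{3}  ⇒ sig = (2; 1,2,2)
  • {4,7}:  v_{4} + v_{7} = v_{1} + 3·v_{2} + 2·v_{3}  ⇒ sig = (2; 1,2,3)
  • {1,4,6}:  v_{1} + v_{4} + v_{6} = v_{9}  ⇒ sig = (3; 1)
  • {1,5,6}:  v_{1} + v_{5} + v_{6} = v_{8}  ⇒ sig = (3; 1)
  • {1,2,3,6}:  v_{1} + v_{2} + v_{3} + v_{6} = 0  ⇒ sig = (4; —)
  • {0,1,2,3}:  v_{0} + v_{1} + v_{2} + v_{3} = v_{7}  ⇒ sig = (4; 1)

Sorted signature multiset PRS(X):
[(2; —), (2; 1), (2; 1), (2; 1), (2; 1), (2; 1), (2; 1,1), (2; 1,1), (2; 1,1,1), (2; 1,1,2), (2; 1,2), (2; 1,2,2), (2; 1,2,3), (3; 1), (3; 1), (4; —), (4; 1)]


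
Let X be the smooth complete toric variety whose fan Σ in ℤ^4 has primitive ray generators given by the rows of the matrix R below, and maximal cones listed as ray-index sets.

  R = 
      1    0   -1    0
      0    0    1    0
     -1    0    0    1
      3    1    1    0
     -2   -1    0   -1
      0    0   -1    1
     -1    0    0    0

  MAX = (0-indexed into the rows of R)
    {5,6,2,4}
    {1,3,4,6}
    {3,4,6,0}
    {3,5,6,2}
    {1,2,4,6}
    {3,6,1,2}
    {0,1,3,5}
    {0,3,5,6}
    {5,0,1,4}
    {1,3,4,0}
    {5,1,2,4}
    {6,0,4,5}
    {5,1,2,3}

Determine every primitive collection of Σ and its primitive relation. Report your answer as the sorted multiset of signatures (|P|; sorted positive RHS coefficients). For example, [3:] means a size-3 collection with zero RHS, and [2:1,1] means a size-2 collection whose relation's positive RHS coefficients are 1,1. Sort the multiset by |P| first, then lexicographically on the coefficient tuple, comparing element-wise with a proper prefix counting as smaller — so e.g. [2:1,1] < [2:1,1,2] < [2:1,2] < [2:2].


5 minimal non-faces of Δ(Σ) (on 7 rays):

  P={0,2}:  v_{0} + v_{2} = v_{5}  ⇒ sig = [2:1]
  P={0,1,6}:  v_{0} + v_{1} + v_{6} = 0  ⇒ sig = [3:]
  P={1,5,6}:  v_{1} + v_{5} + v_{6} = v_{2}  ⇒ sig = [3:1]
  P={2,3,4}:  v_{2} + v_{3} + v_{4} = v_{1}  ⇒ sig = [3:1]
  P={3,4,5}:  v_{3} + v_{4} + v_{5} = v_{0} + v_{1}  ⇒ sig = [3:1,1]

Sorted signature multiset PRS(X):
    [2:1]
    [3:]
    [3:1]
    [3:1]
    [3:1,1]


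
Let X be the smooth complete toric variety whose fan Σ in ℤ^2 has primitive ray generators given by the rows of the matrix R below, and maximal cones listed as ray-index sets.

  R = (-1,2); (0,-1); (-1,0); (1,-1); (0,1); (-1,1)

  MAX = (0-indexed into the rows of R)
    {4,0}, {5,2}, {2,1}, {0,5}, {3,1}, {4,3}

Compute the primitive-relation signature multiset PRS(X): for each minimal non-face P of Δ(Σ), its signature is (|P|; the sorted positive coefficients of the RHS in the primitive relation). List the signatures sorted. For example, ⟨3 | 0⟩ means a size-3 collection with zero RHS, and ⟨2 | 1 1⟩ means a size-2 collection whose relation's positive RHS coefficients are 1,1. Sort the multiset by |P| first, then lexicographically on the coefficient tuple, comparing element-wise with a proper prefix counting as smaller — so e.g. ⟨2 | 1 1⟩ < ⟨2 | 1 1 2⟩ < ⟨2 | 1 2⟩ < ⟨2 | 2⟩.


9 collections generate NE(X_Σ); each relation:

  P={1,4}:  v_{1} + v_{4} = 0  ⇒ sig = ⟨2 | 0⟩
  P={3,5}:  v_{3} + v_{5} = 0  ⇒ sig = ⟨2 | 0⟩
  P={0,1}:  v_{0} + v_{1} = v_{5}  ⇒ sig = ⟨2 | 1⟩
  P={0,3}:  v_{0} + v_{3} = v_{4}  ⇒ sig = ⟨2 | 1⟩
  P={1,5}:  v_{1} + v_{5} = v_{2}  ⇒ sig = ⟨2 | 1⟩
  P={2,3}:  v_{2} + v_{3} = v_{1}  ⇒ sig = ⟨2 | 1⟩
  P={2,4}:  v_{2} + v_{4} = v_{5}  ⇒ sig = ⟨2 | 1⟩
  P={4,5}:  v_{4} + v_{5} = v_{0}  ⇒ sig = ⟨2 | 1⟩
  P={0,2}:  v_{0} + v_{2} = 2·v_{5}  ⇒ sig = ⟨2 | 2⟩

Signatures (|P|; sorted positive RHS coefficients), sorted:
[⟨2 | 0⟩, ⟨2 | 0⟩, ⟨2 | 1⟩, ⟨2 | 1⟩, ⟨2 | 1⟩, ⟨2 | 1⟩, ⟨2 | 1⟩, ⟨2 | 1⟩, ⟨2 | 2⟩]
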